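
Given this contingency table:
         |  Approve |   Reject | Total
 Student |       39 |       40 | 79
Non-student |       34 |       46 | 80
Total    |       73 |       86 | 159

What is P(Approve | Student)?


P(Approve | Student) = 39/(39+40) = 39/79

P(Approve|Student) = 39/79 ≈ 49.37%


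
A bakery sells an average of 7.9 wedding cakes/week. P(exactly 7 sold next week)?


Poisson(λ=7.9): P(X=7) = e^(-λ)×λ^k/k!
= e^(-7.9) × 7.9^7 / 7!
≈ 0.0003707435405 × 1920390.89862 / 5040 ≈ 0.141264

P(X=7) ≈ 0.141264 ≈ 14.13%


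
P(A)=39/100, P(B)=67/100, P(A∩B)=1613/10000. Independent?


P(A)×P(B) = 2613/10000
P(A∩B) = 1613/10000
Not equal → NOT independent

No, not independent


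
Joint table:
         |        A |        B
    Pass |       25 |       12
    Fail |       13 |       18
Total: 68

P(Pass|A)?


P(Pass|A) = 25/(25+13) = 25/38

P = 25/38 ≈ 65.79%


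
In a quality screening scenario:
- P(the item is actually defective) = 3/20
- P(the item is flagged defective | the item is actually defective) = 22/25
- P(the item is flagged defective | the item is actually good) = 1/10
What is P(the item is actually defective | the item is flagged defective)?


Using Bayes' theorem:
P(A|B) = P(B|A)·P(A) / P(B)

P(the item is flagged defective) = 22/25 × 3/20 + 1/10 × 17/20
= 33/250 + 17/200 = 217/1000

P(the item is actually defective|the item is flagged defective) = (33/250) / (217/1000) = 132/217

P(the item is actually defective|the item is flagged defective) = 132/217 ≈ 60.83%


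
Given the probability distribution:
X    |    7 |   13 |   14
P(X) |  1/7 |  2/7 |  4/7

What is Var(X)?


E[X] = 89/7
E[X²] = 1171/7
Var(X) = E[X²] - (E[X])² = 1171/7 - 7921/49 = 276/49

Var(X) = 276/49 ≈ 5.6327


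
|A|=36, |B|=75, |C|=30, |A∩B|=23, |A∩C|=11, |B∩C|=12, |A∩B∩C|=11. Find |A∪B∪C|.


|A∪B∪C| = 36+75+30-23-11-12+11 = 106

|A∪B∪C| = 106


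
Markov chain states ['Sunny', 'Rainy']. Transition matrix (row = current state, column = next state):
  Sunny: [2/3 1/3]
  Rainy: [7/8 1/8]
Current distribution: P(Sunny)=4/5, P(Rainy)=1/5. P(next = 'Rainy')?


P(next=Rainy) = Σᵢ P(now=i)×P(i→Rainy)
= 4/5×1/3 + 1/5×1/8
= 4/15 + 1/40 = 7/24

P = 7/24 ≈ 0.2917


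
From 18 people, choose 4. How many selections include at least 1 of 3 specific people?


Complement: C(18,4) - C(15,4) = 3060 - 1365 = 1695

1695


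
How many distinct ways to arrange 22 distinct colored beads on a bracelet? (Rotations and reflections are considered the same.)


Free circular arrangements: rotations and reflections both identified.
(n-1)!/2 = 21!/2 = 51090942171709440000/2 = 25545471085854720000

25545471085854720000


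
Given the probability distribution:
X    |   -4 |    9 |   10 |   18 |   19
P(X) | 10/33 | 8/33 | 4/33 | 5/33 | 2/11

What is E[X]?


E[X] = Σ x·P(X=x)
= (-4)×(10/33) + (9)×(8/33) + (10)×(4/33) + (18)×(5/33) + (19)×(2/11)
= 92/11

E[X] = 92/11


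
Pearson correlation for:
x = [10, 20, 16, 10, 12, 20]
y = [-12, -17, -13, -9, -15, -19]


n=6, Σx=88, Σy=-85, Σxy=-1318, Σx²=1400, Σy²=1269
r = (6×(-1318) - 88×(-85))/√((6×1400 - 88²)(6×1269 - (-85)²))
= -428/√(656×389) = -428/√255184 ≈ -428/505.1574 ≈ -0.8473

r ≈ -0.8473


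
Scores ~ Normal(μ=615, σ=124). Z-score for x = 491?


z = (x - μ)/σ = (491 - 615)/124 = -1.0

z = -1.0


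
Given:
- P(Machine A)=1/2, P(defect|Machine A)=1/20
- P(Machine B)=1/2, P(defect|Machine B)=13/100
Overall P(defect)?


P(B) = Σ P(B|Aᵢ)×P(Aᵢ)
  1/20×1/2 = 1/40
  13/100×1/2 = 13/200
Sum = 9/100

P(defect) = 9/100 ≈ 9.00%


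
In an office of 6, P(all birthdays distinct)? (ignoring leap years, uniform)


P(all different) = Π(365-i)/365 for i=0..5
= (365/365)×(364/365)×...×(360/365)
= 0.959538

P ≈ 0.9595 ≈ 95.95%


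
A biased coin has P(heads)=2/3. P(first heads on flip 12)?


Geometric: P(X=12) = (1-p)^(k-1)×p = (1/3)^11×2/3 = 2/531441

P(X=12) = 2/531441 ≈ 0.00%


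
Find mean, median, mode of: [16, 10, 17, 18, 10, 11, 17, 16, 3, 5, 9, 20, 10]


Sorted: [3, 5, 9, 10, 10, 10, 11, 16, 16, 17, 17, 18, 20]
Mean = 162/13
Median = 11
Freq: {16: 2, 10: 3, 17: 2, 18: 1, 11: 1, 3: 1, 5: 1, 9: 1, 20: 1}
Mode: [10]

Mean=162/13, Median=11, Mode=10


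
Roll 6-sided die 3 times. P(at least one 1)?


P(no 1)^3 = (5/6)^3 = 125/216
P(≥1) = 1 - 125/216 = 91/216

P = 91/216 ≈ 42.13%


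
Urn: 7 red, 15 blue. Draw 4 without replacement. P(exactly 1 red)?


Hypergeometric: C(7,1)×C(15,3)/C(22,4)
= 7×455/7315 = 91/209

P(X=1) = 91/209 ≈ 43.54%


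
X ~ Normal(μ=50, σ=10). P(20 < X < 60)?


z₁=(20-50)/10=-3.0, z₂=(60-50)/10=1.0
P = Φ(1.0) - Φ(-3.0) = 0.841345 - 0.001350 = 0.839995 ≈ 0.8400

P(20 < X < 60) ≈ 0.8400


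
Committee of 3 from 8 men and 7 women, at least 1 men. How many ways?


Count by #men:
  1M,2W: C(8,1)×C(7,2)=168
  2M,1W: C(8,2)×C(7,1)=196
  3M,0W: C(8,3)×C(7,0)=56
Total = 420

420


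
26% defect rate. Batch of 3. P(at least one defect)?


P(all good) = (37/50)^3 = 50653/125000
P(≥1 defect) = 74347/125000

P = 74347/125000 ≈ 59.48%


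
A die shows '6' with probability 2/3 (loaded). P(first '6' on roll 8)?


Geometric: P(X=8) = (1-p)^(k-1)×p = (1/3)^7×2/3 = 2/6561

P(X=8) = 2/6561 ≈ 0.03%


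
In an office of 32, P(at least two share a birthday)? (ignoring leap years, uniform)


P(all different) = Π(365-i)/365 for i=0..31
= 0.246652
P(match) = 1 - 0.246652 = 0.753348

P ≈ 0.7533 ≈ 75.33%


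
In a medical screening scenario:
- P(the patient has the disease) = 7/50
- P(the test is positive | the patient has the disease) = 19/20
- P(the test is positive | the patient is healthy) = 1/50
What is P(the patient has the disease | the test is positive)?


Using Bayes' theorem:
P(A|B) = P(B|A)·P(A) / P(B)

P(the test is positive) = 19/20 × 7/50 + 1/50 × 43/50
= 133/1000 + 43/2500 = 751/5000

P(the patient has the disease|the test is positive) = (133/1000) / (751/5000) = 665/751

P(the patient has the disease|the test is positive) = 665/751 ≈ 88.55%


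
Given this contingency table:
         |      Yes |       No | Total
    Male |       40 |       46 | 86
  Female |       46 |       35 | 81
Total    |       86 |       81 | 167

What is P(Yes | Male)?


P(Yes | Male) = 40/(40+46) = 40/86 = 20/43

P(Yes|Male) = 20/43 ≈ 46.51%


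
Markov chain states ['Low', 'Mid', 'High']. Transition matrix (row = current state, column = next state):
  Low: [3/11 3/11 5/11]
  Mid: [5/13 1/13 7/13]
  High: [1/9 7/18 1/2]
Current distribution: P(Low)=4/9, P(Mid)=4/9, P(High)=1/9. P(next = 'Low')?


P(next=Low) = Σᵢ P(now=i)×P(i→Low)
= 4/9×3/11 + 4/9×5/13 + 1/9×1/9
= 4/33 + 20/117 + 1/81 = 3527/11583

P = 3527/11583 ≈ 0.3045


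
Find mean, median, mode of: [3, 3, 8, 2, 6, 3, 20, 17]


Sorted: [2, 3, 3, 3, 6, 8, 17, 20]
Mean = 62/8 = 31/4
Median = 9/2
Freq: {3: 3, 8: 1, 2: 1, 6: 1, 20: 1, 17: 1}
Mode: [3]

Mean=31/4, Median=9/2, Mode=3


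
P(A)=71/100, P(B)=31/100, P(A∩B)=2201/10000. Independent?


P(A)×P(B) = 2201/10000
P(A∩B) = 2201/10000
Equal ✓ → Independent

Yes, independent


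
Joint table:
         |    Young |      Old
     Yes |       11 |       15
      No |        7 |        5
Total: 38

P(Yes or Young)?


P(Yes∨Young) = P(Yes) + P(Young) - P(Yes∧Young)
= (26 + 18 - 11)/38 = 33/38

P = 33/38 ≈ 86.84%


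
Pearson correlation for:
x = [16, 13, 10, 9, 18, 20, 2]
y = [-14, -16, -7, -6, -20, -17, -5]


n=7, Σx=88, Σy=-85, Σxy=-1266, Σx²=1334, Σy²=1251
r = (7×(-1266) - 88×(-85))/√((7×1334 - 88²)(7×1251 - (-85)²))
= -1382/√(1594×1532) = -1382/√2442008 ≈ -1382/1562.6925 ≈ -0.8844

r ≈ -0.8844


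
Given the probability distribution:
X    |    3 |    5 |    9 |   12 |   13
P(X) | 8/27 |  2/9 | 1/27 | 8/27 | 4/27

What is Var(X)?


E[X] = 211/27
E[X²] = 2131/27
Var(X) = E[X²] - (E[X])² = 2131/27 - 44521/729 = 13016/729

Var(X) = 13016/729 ≈ 17.8546


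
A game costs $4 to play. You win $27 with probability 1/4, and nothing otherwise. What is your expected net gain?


E[gain] = (27-4)×1/4 + (-4)×3/4
= 23/4 - 3 = 11/4

Expected net gain = $11/4 ≈ $2.75


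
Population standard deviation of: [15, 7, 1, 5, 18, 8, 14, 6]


Mean = 74/8 = 37/4
  (15-37/4)²=529/16
  (7-37/4)²=81/16
  (1-37/4)²=1089/16
  (5-37/4)²=289/16
  (18-37/4)²=1225/16
  (8-37/4)²=25/16
  (14-37/4)²=361/16
  (6-37/4)²=169/16
Σ(x-μ)² = 471/2
σ² = (471/2)/8 = 471/16

σ = √(471/16) ≈ 5.4256


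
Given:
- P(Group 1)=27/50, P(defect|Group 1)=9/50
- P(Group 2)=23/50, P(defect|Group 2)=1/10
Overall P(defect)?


P(B) = Σ P(B|Aᵢ)×P(Aᵢ)
  9/50×27/50 = 243/2500
  1/10×23/50 = 23/500
Sum = 179/1250

P(defect) = 179/1250 ≈ 14.32%


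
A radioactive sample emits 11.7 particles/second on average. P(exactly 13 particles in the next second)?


Poisson(λ=11.7): P(X=13) = e^(-λ)×λ^k/k!
= e^(-11.7) × 11.7^13 / 13!
≈ 8.293819161e-06 × 7.69867883698e+13 / 6227020800 ≈ 0.102539

P(X=13) ≈ 0.102539 ≈ 10.25%


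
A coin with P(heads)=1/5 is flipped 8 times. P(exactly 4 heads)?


Binomial: P(X=4) = C(8,4)×p^4×(1-p)^4
= 70 × 1/625 × 256/625 = 3584/78125

P(X=4) = 3584/78125 ≈ 4.59%


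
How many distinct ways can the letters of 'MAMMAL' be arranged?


Letters: 6, freq: {'M': 3, 'A': 2, 'L': 1}
6!/(3!×2!×1!) = 720/12 = 60

60


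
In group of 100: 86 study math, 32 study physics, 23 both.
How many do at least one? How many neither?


|A∪B| = 86+32-23 = 95
Neither = 100-95 = 5

At least one: 95; Neither: 5


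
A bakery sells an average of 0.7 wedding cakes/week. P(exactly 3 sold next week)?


Poisson(λ=0.7): P(X=3) = e^(-λ)×λ^k/k!
= e^(-0.7) × 0.7^3 / 3!
≈ 0.4965853038 × 0.343 / 6 ≈ 0.028388

P(X=3) ≈ 0.028388 ≈ 2.84%


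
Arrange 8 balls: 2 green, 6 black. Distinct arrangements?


8!/(2!×6!) = 28

28


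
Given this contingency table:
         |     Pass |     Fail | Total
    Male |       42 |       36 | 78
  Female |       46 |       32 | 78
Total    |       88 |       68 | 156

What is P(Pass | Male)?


P(Pass | Male) = 42/(42+36) = 42/78 = 7/13

P(Pass|Male) = 7/13 ≈ 53.85%


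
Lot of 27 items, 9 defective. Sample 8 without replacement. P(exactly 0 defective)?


Hypergeometric: C(9,0)×C(18,8)/C(27,8)
= 1×43758/2220075 = 34/1725

P(X=0) = 34/1725 ≈ 1.97%


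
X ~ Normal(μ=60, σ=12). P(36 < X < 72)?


z₁=(36-60)/12=-2.0, z₂=(72-60)/12=1.0
P = Φ(1.0) - Φ(-2.0) = 0.841345 - 0.022750 = 0.818595 ≈ 0.8186

P(36 < X < 72) ≈ 0.8186


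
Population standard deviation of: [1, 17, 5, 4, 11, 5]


Mean = 43/6
  (1-43/6)²=1369/36
  (17-43/6)²=3481/36
  (5-43/6)²=169/36
  (4-43/6)²=361/36
  (11-43/6)²=529/36
  (5-43/6)²=169/36
Σ(x-μ)² = 1013/6
σ² = (1013/6)/6 = 1013/36

σ = √(1013/36) ≈ 5.3046


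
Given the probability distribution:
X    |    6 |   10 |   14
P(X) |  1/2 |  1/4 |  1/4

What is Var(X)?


E[X] = 9
E[X²] = 92
Var(X) = E[X²] - (E[X])² = 92 - 81 = 11

Var(X) = 11 ≈ 11.0000


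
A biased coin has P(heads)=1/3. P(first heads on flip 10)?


Geometric: P(X=10) = (1-p)^(k-1)×p = (2/3)^9×1/3 = 512/59049

P(X=10) = 512/59049 ≈ 0.87%


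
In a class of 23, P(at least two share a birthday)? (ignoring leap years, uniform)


P(all different) = Π(365-i)/365 for i=0..22
= 0.492703
P(match) = 1 - 0.492703 = 0.507297

P ≈ 0.5073 ≈ 50.73%


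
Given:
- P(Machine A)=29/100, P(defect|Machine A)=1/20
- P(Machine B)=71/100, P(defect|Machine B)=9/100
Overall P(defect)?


P(B) = Σ P(B|Aᵢ)×P(Aᵢ)
  1/20×29/100 = 29/2000
  9/100×71/100 = 639/10000
Sum = 49/625

P(defect) = 49/625 ≈ 7.84%


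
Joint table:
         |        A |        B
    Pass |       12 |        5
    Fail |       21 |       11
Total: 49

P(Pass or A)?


P(Pass∨A) = P(Pass) + P(A) - P(Pass∧A)
= (17 + 33 - 12)/49 = 38/49

P = 38/49 ≈ 77.55%


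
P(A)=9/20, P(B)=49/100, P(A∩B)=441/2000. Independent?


P(A)×P(B) = 441/2000
P(A∩B) = 441/2000
Equal ✓ → Independent

Yes, independent


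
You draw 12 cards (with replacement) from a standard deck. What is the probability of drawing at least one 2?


P(not a 2) = 48/52 = 12/13
P(none in 12 draws) = (12/13)^12 = 8916100448256/23298085122481
P(≥1 2) = 1 - 8916100448256/23298085122481 = 14381984674225/23298085122481

P = 14381984674225/23298085122481 ≈ 61.73%


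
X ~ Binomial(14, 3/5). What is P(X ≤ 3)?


P(X ≤ 3) = Σ P(X=i) for i=0..3
P(X=0) = 16384/6103515625
P(X=1) = 344064/6103515625
P(X=2) = 3354624/6103515625
P(X=3) = 20127744/6103515625
Sum = 23842816/6103515625

P(X ≤ 3) = 23842816/6103515625 ≈ 0.39%


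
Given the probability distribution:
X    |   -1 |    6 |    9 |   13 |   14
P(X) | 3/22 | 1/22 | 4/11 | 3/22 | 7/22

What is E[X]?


E[X] = Σ x·P(X=x)
= (-1)×(3/22) + (6)×(1/22) + (9)×(4/11) + (13)×(3/22) + (14)×(7/22)
= 106/11

E[X] = 106/11


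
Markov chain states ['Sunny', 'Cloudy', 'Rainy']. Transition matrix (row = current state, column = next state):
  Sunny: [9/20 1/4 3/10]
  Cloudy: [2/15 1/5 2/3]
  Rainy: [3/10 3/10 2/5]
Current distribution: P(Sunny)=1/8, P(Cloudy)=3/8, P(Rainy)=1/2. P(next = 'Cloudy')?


P(next=Cloudy) = Σᵢ P(now=i)×P(i→Cloudy)
= 1/8×1/4 + 3/8×1/5 + 1/2×3/10
= 1/32 + 3/40 + 3/20 = 41/160

P = 41/160 ≈ 0.2562


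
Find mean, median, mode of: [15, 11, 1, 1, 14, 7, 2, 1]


Sorted: [1, 1, 1, 2, 7, 11, 14, 15]
Mean = 52/8 = 13/2
Median = 9/2
Freq: {15: 1, 11: 1, 1: 3, 14: 1, 7: 1, 2: 1}
Mode: [1]

Mean=13/2, Median=9/2, Mode=1


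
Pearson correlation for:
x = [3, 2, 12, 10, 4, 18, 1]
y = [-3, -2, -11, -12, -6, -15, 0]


n=7, Σx=50, Σy=-49, Σxy=-559, Σx²=598, Σy²=539
r = (7×(-559) - 50×(-49))/√((7×598 - 50²)(7×539 - (-49)²))
= -1463/√(1686×1372) = -1463/√2313192 ≈ -1463/1520.9181 ≈ -0.9619

r ≈ -0.9619


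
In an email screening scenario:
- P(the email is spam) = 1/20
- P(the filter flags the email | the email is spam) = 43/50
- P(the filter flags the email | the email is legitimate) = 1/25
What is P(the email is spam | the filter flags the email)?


Using Bayes' theorem:
P(A|B) = P(B|A)·P(A) / P(B)

P(the filter flags the email) = 43/50 × 1/20 + 1/25 × 19/20
= 43/1000 + 19/500 = 81/1000

P(the email is spam|the filter flags the email) = (43/1000) / (81/1000) = 43/81

P(the email is spam|the filter flags the email) = 43/81 ≈ 53.09%


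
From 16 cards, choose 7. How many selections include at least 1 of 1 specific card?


Complement: C(16,7) - C(15,7) = 11440 - 6435 = 5005

5005


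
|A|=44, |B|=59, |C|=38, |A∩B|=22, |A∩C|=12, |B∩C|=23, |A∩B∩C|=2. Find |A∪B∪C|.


|A∪B∪C| = 44+59+38-22-12-23+2 = 86

|A∪B∪C| = 86


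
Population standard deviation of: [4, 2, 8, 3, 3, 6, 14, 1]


Mean = 41/8
  (4-41/8)²=81/64
  (2-41/8)²=625/64
  (8-41/8)²=529/64
  (3-41/8)²=289/64
  (3-41/8)²=289/64
  (6-41/8)²=49/64
  (14-41/8)²=5041/64
  (1-41/8)²=1089/64
Σ(x-μ)² = 999/8
σ² = (999/8)/8 = 999/64

σ = √(999/64) ≈ 3.9509


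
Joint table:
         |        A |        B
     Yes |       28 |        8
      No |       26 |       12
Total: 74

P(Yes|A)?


P(Yes|A) = 28/(28+26) = 28/54 = 14/27

P = 14/27 ≈ 51.85%


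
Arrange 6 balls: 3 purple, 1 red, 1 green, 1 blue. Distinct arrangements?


6!/(3!×1!×1!×1!) = 120

120


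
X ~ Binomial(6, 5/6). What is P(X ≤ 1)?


P(X ≤ 1) = Σ P(X=i) for i=0..1
P(X=0) = 1/46656
P(X=1) = 5/7776
Sum = 31/46656

P(X ≤ 1) = 31/46656 ≈ 0.07%


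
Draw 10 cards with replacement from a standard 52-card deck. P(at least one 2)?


P(not a 2) = 48/52 = 12/13
P(none in 10 draws) = (12/13)^10 = 61917364224/137858491849
P(≥1 2) = 1 - 61917364224/137858491849 = 75941127625/137858491849

P = 75941127625/137858491849 ≈ 55.09%


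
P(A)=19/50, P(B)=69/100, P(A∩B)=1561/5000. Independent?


P(A)×P(B) = 1311/5000
P(A∩B) = 1561/5000
Not equal → NOT independent

No, not independent


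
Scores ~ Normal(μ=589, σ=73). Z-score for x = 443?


z = (x - μ)/σ = (443 - 589)/73 = -2.0

z = -2.0


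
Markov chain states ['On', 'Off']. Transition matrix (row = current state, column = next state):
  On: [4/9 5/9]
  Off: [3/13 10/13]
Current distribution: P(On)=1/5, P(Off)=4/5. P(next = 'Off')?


P(next=Off) = Σᵢ P(now=i)×P(i→Off)
= 1/5×5/9 + 4/5×10/13
= 1/9 + 8/13 = 85/117

P = 85/117 ≈ 0.7265


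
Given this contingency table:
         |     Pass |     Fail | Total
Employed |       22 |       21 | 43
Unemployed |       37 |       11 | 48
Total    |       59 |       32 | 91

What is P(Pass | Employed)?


P(Pass | Employed) = 22/(22+21) = 22/43

P(Pass|Employed) = 22/43 ≈ 51.16%


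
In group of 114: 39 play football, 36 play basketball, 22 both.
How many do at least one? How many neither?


|A∪B| = 39+36-22 = 53
Neither = 114-53 = 61

At least one: 53; Neither: 61


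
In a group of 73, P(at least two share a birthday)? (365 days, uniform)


P(all different) = Π(365-i)/365 for i=0..72
= 0.000439
P(match) = 1 - 0.000439 = 0.999561

P ≈ 0.9996 ≈ 99.96%


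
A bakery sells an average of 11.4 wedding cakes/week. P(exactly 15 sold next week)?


Poisson(λ=11.4): P(X=15) = e^(-λ)×λ^k/k!
= e^(-11.4) × 11.4^15 / 15!
≈ 1.119548484e-05 × 7.13793797839e+15 / 1307674368000 ≈ 0.061111

P(X=15) ≈ 0.061111 ≈ 6.11%


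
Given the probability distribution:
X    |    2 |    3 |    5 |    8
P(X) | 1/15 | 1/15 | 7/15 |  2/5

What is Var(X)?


E[X] = 88/15
E[X²] = 572/15
Var(X) = E[X²] - (E[X])² = 572/15 - 7744/225 = 836/225

Var(X) = 836/225 ≈ 3.7156


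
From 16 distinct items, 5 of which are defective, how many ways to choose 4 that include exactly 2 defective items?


Choose 2 of the 5 defective items and 2 of the other 11 items:
C(5,2)×C(11,2) = 10×55 = 550

550


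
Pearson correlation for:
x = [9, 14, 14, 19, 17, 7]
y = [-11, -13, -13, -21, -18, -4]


n=6, Σx=80, Σy=-80, Σxy=-1196, Σx²=1172, Σy²=1240
r = (6×(-1196) - 80×(-80))/√((6×1172 - 80²)(6×1240 - (-80)²))
= -776/√(632×1040) = -776/√657280 ≈ -776/810.7281 ≈ -0.9572

r ≈ -0.9572


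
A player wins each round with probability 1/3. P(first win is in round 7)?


Geometric: P(X=7) = (1-p)^(k-1)×p = (2/3)^6×1/3 = 64/2187

P(X=7) = 64/2187 ≈ 2.93%


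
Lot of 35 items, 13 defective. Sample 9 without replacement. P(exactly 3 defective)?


Hypergeometric: C(13,3)×C(22,6)/C(35,9)
= 286×74613/70607460 = 2717/8990

P(X=3) = 2717/8990 ≈ 30.22%


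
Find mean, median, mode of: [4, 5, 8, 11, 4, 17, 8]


Sorted: [4, 4, 5, 8, 8, 11, 17]
Mean = 57/7
Median = 8
Freq: {4: 2, 5: 1, 8: 2, 11: 1, 17: 1}
Mode: [4, 8]

Mean=57/7, Median=8, Mode=[4, 8]


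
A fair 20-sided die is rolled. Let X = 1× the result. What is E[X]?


E[die] = (1+20)/2 = 21/2
E[X] = 1 × 21/2 = 21/2

E[X] = 21/2


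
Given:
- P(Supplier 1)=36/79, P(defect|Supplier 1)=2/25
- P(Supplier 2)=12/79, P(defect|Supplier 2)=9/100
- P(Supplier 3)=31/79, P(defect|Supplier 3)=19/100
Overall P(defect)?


P(B) = Σ P(B|Aᵢ)×P(Aᵢ)
  2/25×36/79 = 72/1975
  9/100×12/79 = 27/1975
  19/100×31/79 = 589/7900
Sum = 197/1580

P(defect) = 197/1580 ≈ 12.47%


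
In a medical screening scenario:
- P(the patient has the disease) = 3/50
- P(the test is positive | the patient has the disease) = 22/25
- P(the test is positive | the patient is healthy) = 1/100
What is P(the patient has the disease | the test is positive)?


Using Bayes' theorem:
P(A|B) = P(B|A)·P(A) / P(B)

P(the test is positive) = 22/25 × 3/50 + 1/100 × 47/50
= 33/625 + 47/5000 = 311/5000

P(the patient has the disease|the test is positive) = (33/625) / (311/5000) = 264/311

P(the patient has the disease|the test is positive) = 264/311 ≈ 84.89%


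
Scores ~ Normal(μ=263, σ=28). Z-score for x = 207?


z = (x - μ)/σ = (207 - 263)/28 = -2.0

z = -2.0


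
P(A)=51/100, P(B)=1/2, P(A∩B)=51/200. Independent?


P(A)×P(B) = 51/200
P(A∩B) = 51/200
Equal ✓ → Independent

Yes, independent


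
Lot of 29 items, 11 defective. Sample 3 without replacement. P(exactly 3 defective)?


Hypergeometric: C(11,3)×C(18,0)/C(29,3)
= 165×1/3654 = 55/1218

P(X=3) = 55/1218 ≈ 4.52%


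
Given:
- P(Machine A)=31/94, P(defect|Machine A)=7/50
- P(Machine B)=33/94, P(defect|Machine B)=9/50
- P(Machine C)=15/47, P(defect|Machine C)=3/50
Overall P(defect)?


P(B) = Σ P(B|Aᵢ)×P(Aᵢ)
  7/50×31/94 = 217/4700
  9/50×33/94 = 297/4700
  3/50×15/47 = 9/470
Sum = 151/1175

P(defect) = 151/1175 ≈ 12.85%


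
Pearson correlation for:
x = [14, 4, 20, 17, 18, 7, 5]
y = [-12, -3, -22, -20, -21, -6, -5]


n=7, Σx=85, Σy=-89, Σxy=-1405, Σx²=1299, Σy²=1539
r = (7×(-1405) - 85×(-89))/√((7×1299 - 85²)(7×1539 - (-89)²))
= -2270/√(1868×2852) = -2270/√5327536 ≈ -2270/2308.1456 ≈ -0.9835

r ≈ -0.9835


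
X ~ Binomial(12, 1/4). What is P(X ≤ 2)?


P(X ≤ 2) = Σ P(X=i) for i=0..2
P(X=0) = 531441/16777216
P(X=1) = 531441/4194304
P(X=2) = 1948617/8388608
Sum = 6554439/16777216

P(X ≤ 2) = 6554439/16777216 ≈ 39.07%


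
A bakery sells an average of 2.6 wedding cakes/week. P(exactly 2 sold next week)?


Poisson(λ=2.6): P(X=2) = e^(-λ)×λ^k/k!
= e^(-2.6) × 2.6^2 / 2!
≈ 0.07427357821 × 6.76 / 2 ≈ 0.251045

P(X=2) ≈ 0.251045 ≈ 25.10%


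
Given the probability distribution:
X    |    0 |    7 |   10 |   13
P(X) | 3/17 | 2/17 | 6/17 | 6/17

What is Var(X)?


E[X] = 152/17
E[X²] = 1712/17
Var(X) = E[X²] - (E[X])² = 1712/17 - 23104/289 = 6000/289

Var(X) = 6000/289 ≈ 20.7612


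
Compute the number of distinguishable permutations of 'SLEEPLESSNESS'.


Letters: 13, freq: {'S': 5, 'L': 2, 'E': 4, 'P': 1, 'N': 1}
13!/(5!×2!×4!×1!×1!) = 6227020800/5760 = 1081080

1081080


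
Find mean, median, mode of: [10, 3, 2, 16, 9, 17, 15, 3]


Sorted: [2, 3, 3, 9, 10, 15, 16, 17]
Mean = 75/8
Median = 19/2
Freq: {10: 1, 3: 2, 2: 1, 16: 1, 9: 1, 17: 1, 15: 1}
Mode: [3]

Mean=75/8, Median=19/2, Mode=3


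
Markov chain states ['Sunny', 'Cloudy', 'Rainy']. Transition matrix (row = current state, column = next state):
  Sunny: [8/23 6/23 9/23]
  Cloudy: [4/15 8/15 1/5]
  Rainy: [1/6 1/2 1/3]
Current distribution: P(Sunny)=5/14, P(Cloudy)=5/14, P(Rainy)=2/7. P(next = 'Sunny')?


P(next=Sunny) = Σᵢ P(now=i)×P(i→Sunny)
= 5/14×8/23 + 5/14×4/15 + 2/7×1/6
= 20/161 + 2/21 + 1/21 = 43/161

P = 43/161 ≈ 0.2671


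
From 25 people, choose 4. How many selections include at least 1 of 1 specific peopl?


Complement: C(25,4) - C(24,4) = 12650 - 10626 = 2024

2024


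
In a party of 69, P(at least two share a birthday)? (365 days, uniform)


P(all different) = Π(365-i)/365 for i=0..68
= 0.001036
P(match) = 1 - 0.001036 = 0.998964

P ≈ 0.9990 ≈ 99.90%


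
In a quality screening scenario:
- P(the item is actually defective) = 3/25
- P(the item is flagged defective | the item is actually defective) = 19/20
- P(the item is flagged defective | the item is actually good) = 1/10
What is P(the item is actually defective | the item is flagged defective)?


Using Bayes' theorem:
P(A|B) = P(B|A)·P(A) / P(B)

P(the item is flagged defective) = 19/20 × 3/25 + 1/10 × 22/25
= 57/500 + 11/125 = 101/500

P(the item is actually defective|the item is flagged defective) = (57/500) / (101/500) = 57/101

P(the item is actually defective|the item is flagged defective) = 57/101 ≈ 56.44%


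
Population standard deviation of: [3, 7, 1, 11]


Mean = 22/4 = 11/2
  (3-11/2)²=25/4
  (7-11/2)²=9/4
  (1-11/2)²=81/4
  (11-11/2)²=121/4
Σ(x-μ)² = 59
σ² = 59/4

σ = √(59/4) ≈ 3.8406


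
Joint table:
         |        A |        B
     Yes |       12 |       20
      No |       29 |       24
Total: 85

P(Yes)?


P(Yes) = (12+20)/85 = 32/85

P(Yes) = 32/85 ≈ 37.65%


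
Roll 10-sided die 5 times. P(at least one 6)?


P(no 6)^5 = (9/10)^5 = 59049/100000
P(≥1) = 1 - 59049/100000 = 40951/100000

P = 40951/100000 ≈ 40.95%


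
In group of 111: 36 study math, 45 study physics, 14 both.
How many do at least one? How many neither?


|A∪B| = 36+45-14 = 67
Neither = 111-67 = 44

At least one: 67; Neither: 44


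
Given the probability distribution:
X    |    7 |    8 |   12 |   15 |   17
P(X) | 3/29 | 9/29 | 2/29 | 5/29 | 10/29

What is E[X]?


E[X] = Σ x·P(X=x)
= (7)×(3/29) + (8)×(9/29) + (12)×(2/29) + (15)×(5/29) + (17)×(10/29)
= 362/29

E[X] = 362/29


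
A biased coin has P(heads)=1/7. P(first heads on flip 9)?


Geometric: P(X=9) = (1-p)^(k-1)×p = (6/7)^8×1/7 = 1679616/40353607

P(X=9) = 1679616/40353607 ≈ 4.16%


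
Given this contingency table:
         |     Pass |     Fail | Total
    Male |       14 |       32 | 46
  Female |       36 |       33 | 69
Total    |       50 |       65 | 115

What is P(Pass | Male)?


P(Pass | Male) = 14/(14+32) = 14/46 = 7/23

P(Pass|Male) = 7/23 ≈ 30.43%


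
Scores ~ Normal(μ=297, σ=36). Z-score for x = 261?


z = (x - μ)/σ = (261 - 297)/36 = -1.0

z = -1.0


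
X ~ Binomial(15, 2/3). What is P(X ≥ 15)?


P(X ≥ 15) = Σ P(X=i) for i=15..15
P(X=15) = 32768/14348907
Sum = 32768/14348907

P(X ≥ 15) = 32768/14348907 ≈ 0.23%


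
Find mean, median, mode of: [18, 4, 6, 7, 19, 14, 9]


Sorted: [4, 6, 7, 9, 14, 18, 19]
Mean = 77/7 = 11
Median = 9
Freq: {18: 1, 4: 1, 6: 1, 7: 1, 19: 1, 14: 1, 9: 1}
Mode: No mode

Mean=11, Median=9, Mode=No mode


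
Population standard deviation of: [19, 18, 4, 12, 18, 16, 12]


Mean = 99/7
  (19-99/7)²=1156/49
  (18-99/7)²=729/49
  (4-99/7)²=5041/49
  (12-99/7)²=225/49
  (18-99/7)²=729/49
  (16-99/7)²=169/49
  (12-99/7)²=225/49
Σ(x-μ)² = 1182/7
σ² = (1182/7)/7 = 1182/49

σ = √(1182/49) ≈ 4.9115


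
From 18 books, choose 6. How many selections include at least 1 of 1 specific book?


Complement: C(18,6) - C(17,6) = 18564 - 12376 = 6188

6188


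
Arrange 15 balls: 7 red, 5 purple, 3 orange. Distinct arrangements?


15!/(7!×5!×3!) = 360360

360360


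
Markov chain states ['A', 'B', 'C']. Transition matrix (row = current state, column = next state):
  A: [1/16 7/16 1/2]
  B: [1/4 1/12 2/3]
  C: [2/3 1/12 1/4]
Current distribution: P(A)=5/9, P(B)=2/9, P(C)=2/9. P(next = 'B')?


P(next=B) = Σᵢ P(now=i)×P(i→B)
= 5/9×7/16 + 2/9×1/12 + 2/9×1/12
= 35/144 + 1/54 + 1/54 = 121/432

P = 121/432 ≈ 0.2801


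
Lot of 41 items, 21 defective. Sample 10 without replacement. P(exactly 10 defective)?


Hypergeometric: C(21,10)×C(20,0)/C(41,10)
= 352716×1/1121099408 = 21/66748

P(X=10) = 21/66748 ≈ 0.03%


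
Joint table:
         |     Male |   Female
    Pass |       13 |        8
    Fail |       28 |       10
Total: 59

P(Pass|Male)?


P(Pass|Male) = 13/(13+28) = 13/41

P = 13/41 ≈ 31.71%


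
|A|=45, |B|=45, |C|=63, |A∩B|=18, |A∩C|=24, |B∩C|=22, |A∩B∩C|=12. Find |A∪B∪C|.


|A∪B∪C| = 45+45+63-18-24-22+12 = 101

|A∪B∪C| = 101


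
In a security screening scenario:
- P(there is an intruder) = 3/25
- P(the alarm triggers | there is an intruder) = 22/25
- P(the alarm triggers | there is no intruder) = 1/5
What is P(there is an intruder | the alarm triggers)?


Using Bayes' theorem:
P(A|B) = P(B|A)·P(A) / P(B)

P(the alarm triggers) = 22/25 × 3/25 + 1/5 × 22/25
= 66/625 + 22/125 = 176/625

P(there is an intruder|the alarm triggers) = (66/625) / (176/625) = 3/8

P(there is an intruder|the alarm triggers) = 3/8 ≈ 37.50%


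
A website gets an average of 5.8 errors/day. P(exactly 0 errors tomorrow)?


Poisson(λ=5.8): P(X=0) = e^(-λ)×λ^k/k!
= e^(-5.8) × 5.8^0 / 0!
≈ 0.003027554745 × 1 / 1 ≈ 0.003028

P(X=0) ≈ 0.003028 ≈ 0.30%


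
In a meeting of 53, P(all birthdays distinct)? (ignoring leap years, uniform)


P(all different) = Π(365-i)/365 for i=0..52
= (365/365)×(364/365)×...×(313/365)
= 0.018862

P ≈ 0.0189 ≈ 1.89%


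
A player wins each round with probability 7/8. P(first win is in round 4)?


Geometric: P(X=4) = (1-p)^(k-1)×p = (1/8)^3×7/8 = 7/4096

P(X=4) = 7/4096 ≈ 0.17%


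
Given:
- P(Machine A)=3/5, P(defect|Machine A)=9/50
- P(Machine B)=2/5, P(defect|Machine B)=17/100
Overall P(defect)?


P(B) = Σ P(B|Aᵢ)×P(Aᵢ)
  9/50×3/5 = 27/250
  17/100×2/5 = 17/250
Sum = 22/125

P(defect) = 22/125 ≈ 17.60%


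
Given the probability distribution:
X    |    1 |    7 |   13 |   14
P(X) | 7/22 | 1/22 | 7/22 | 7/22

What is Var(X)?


E[X] = 203/22
E[X²] = 2611/22
Var(X) = E[X²] - (E[X])² = 2611/22 - 41209/484 = 16233/484

Var(X) = 16233/484 ≈ 33.5393


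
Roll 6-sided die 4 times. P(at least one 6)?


P(no 6)^4 = (5/6)^4 = 625/1296
P(≥1) = 1 - 625/1296 = 671/1296

P = 671/1296 ≈ 51.77%


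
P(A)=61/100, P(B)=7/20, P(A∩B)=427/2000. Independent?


P(A)×P(B) = 427/2000
P(A∩B) = 427/2000
Equal ✓ → Independent

Yes, independent


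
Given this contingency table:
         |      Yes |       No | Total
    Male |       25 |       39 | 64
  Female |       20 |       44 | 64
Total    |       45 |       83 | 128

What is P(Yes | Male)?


P(Yes | Male) = 25/(25+39) = 25/64

P(Yes|Male) = 25/64 ≈ 39.06%


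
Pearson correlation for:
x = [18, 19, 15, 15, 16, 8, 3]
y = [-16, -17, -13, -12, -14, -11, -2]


n=7, Σx=94, Σy=-85, Σxy=-1304, Σx²=1464, Σy²=1179
r = (7×(-1304) - 94×(-85))/√((7×1464 - 94²)(7×1179 - (-85)²))
= -1138/√(1412×1028) = -1138/√1451536 ≈ -1138/1204.7971 ≈ -0.9446

r ≈ -0.9446


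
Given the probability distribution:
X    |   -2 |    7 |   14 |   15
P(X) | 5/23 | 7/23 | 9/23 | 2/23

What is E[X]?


E[X] = Σ x·P(X=x)
= (-2)×(5/23) + (7)×(7/23) + (14)×(9/23) + (15)×(2/23)
= 195/23

E[X] = 195/23


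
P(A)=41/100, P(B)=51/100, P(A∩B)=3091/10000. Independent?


P(A)×P(B) = 2091/10000
P(A∩B) = 3091/10000
Not equal → NOT independent

No, not independent


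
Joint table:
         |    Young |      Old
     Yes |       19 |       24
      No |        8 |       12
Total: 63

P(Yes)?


P(Yes) = (19+24)/63 = 43/63

P(Yes) = 43/63 ≈ 68.25%


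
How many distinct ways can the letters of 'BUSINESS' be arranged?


Letters: 8, freq: {'B': 1, 'U': 1, 'S': 3, 'I': 1, 'N': 1, 'E': 1}
8!/(1!×1!×3!×1!×1!×1!) = 40320/6 = 6720

6720


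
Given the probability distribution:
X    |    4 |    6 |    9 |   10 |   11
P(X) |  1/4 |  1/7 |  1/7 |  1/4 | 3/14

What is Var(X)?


E[X] = 8
E[X²] = 1003/14
Var(X) = E[X²] - (E[X])² = 1003/14 - 64 = 107/14

Var(X) = 107/14 ≈ 7.6429


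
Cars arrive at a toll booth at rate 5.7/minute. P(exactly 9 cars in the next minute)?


Poisson(λ=5.7): P(X=9) = e^(-λ)×λ^k/k!
= e^(-5.7) × 5.7^9 / 9!
≈ 0.003345965457 × 6351461.95538 / 362880 ≈ 0.058564

P(X=9) ≈ 0.058564 ≈ 5.86%


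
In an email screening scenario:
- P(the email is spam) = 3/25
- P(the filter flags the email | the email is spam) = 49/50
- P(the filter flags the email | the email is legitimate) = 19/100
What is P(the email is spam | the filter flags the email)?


Using Bayes' theorem:
P(A|B) = P(B|A)·P(A) / P(B)

P(the filter flags the email) = 49/50 × 3/25 + 19/100 × 22/25
= 147/1250 + 209/1250 = 178/625

P(the email is spam|the filter flags the email) = (147/1250) / (178/625) = 147/356

P(the email is spam|the filter flags the email) = 147/356 ≈ 41.29%


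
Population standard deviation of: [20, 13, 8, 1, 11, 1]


Mean = 54/6 = 9
  (20-9)²=121
  (13-9)²=16
  (8-9)²=1
  (1-9)²=64
  (11-9)²=4
  (1-9)²=64
Σ(x-μ)² = 270
σ² = 270/6 = 45

σ = √(45) ≈ 6.7082


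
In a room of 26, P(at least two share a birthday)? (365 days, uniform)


P(all different) = Π(365-i)/365 for i=0..25
= 0.401759
P(match) = 1 - 0.401759 = 0.598241

P ≈ 0.5982 ≈ 59.82%


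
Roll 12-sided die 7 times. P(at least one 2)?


P(no 2)^7 = (11/12)^7 = 19487171/35831808
P(≥1) = 1 - 19487171/35831808 = 16344637/35831808

P = 16344637/35831808 ≈ 45.61%


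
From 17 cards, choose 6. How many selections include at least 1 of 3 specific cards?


Complement: C(17,6) - C(14,6) = 12376 - 3003 = 9373

9373


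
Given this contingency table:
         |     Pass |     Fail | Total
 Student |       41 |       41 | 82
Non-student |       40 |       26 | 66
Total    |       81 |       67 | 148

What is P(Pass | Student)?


P(Pass | Student) = 41/(41+41) = 41/82 = 1/2

P(Pass|Student) = 1/2 ≈ 50.00%


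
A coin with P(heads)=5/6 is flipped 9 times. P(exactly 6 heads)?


Binomial: P(X=6) = C(9,6)×p^6×(1-p)^3
= 84 × 15625/46656 × 1/216 = 109375/839808

P(X=6) = 109375/839808 ≈ 13.02%


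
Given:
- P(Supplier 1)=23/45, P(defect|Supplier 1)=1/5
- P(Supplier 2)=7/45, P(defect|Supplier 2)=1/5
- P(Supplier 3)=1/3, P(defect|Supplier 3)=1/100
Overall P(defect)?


P(B) = Σ P(B|Aᵢ)×P(Aᵢ)
  1/5×23/45 = 23/225
  1/5×7/45 = 7/225
  1/100×1/3 = 1/300
Sum = 41/300

P(defect) = 41/300 ≈ 13.67%


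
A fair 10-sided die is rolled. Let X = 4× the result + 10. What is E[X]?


E[die] = (1+10)/2 = 11/2
E[X] = 4×11/2 + 10 = 32

E[X] = 32


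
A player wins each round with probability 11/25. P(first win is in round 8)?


Geometric: P(X=8) = (1-p)^(k-1)×p = (14/25)^7×11/25 = 1159548544/152587890625

P(X=8) = 1159548544/152587890625 ≈ 0.76%


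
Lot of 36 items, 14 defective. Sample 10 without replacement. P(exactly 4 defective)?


Hypergeometric: C(14,4)×C(22,6)/C(36,10)
= 1001×74613/254186856 = 19019/64728

P(X=4) = 19019/64728 ≈ 29.38%


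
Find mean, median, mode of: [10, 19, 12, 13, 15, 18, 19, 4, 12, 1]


Sorted: [1, 4, 10, 12, 12, 13, 15, 18, 19, 19]
Mean = 123/10
Median = 25/2
Freq: {10: 1, 19: 2, 12: 2, 13: 1, 15: 1, 18: 1, 4: 1, 1: 1}
Mode: [12, 19]

Mean=123/10, Median=25/2, Mode=[12, 19]


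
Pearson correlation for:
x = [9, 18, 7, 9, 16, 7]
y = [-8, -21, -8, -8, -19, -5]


n=6, Σx=66, Σy=-69, Σxy=-917, Σx²=840, Σy²=1019
r = (6×(-917) - 66×(-69))/√((6×840 - 66²)(6×1019 - (-69)²))
= -948/√(684×1353) = -948/√925452 ≈ -948/962.0042 ≈ -0.9854

r ≈ -0.9854


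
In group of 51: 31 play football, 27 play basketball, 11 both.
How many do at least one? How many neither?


|A∪B| = 31+27-11 = 47
Neither = 51-47 = 4

At least one: 47; Neither: 4


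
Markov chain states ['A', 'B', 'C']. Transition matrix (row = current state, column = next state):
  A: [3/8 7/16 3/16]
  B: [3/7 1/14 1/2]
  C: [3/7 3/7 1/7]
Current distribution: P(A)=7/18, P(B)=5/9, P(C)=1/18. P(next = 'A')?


P(next=A) = Σᵢ P(now=i)×P(i→A)
= 7/18×3/8 + 5/9×3/7 + 1/18×3/7
= 7/48 + 5/21 + 1/42 = 137/336

P = 137/336 ≈ 0.4077


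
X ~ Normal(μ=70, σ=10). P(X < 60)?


z = (60-70)/10 = -1.0
P(Z < -1.0) = 0.1587

P(X < 60) ≈ 0.1587


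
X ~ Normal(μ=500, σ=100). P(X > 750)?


z = (750-500)/100 = 2.5
P(X > 750) = 1 - P(Z ≤ 2.5) = 1 - 0.9938 = 0.0062

P(X > 750) ≈ 0.0062


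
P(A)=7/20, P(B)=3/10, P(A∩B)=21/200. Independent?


P(A)×P(B) = 21/200
P(A∩B) = 21/200
Equal ✓ → Independent

Yes, independent


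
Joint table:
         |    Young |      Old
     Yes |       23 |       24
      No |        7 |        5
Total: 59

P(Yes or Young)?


P(Yes∨Young) = P(Yes) + P(Young) - P(Yes∧Young)
= (47 + 30 - 23)/59 = 54/59

P = 54/59 ≈ 91.53%


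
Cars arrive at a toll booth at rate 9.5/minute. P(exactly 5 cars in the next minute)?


Poisson(λ=9.5): P(X=5) = e^(-λ)×λ^k/k!
= e^(-9.5) × 9.5^5 / 5!
≈ 7.485182989e-05 × 77378.09375 / 120 ≈ 0.048266

P(X=5) ≈ 0.048266 ≈ 4.83%


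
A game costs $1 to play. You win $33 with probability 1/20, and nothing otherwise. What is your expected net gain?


E[gain] = (33-1)×1/20 + (-1)×19/20
= 8/5 - 19/20 = 13/20

Expected net gain = $13/20 ≈ $0.65


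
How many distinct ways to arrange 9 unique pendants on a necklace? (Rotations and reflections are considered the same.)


Free circular arrangements: rotations and reflections both identified.
(n-1)!/2 = 8!/2 = 40320/2 = 20160

20160


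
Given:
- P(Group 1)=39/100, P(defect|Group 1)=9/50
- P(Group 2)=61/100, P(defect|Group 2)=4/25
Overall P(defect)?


P(B) = Σ P(B|Aᵢ)×P(Aᵢ)
  9/50×39/100 = 351/5000
  4/25×61/100 = 61/625
Sum = 839/5000

P(defect) = 839/5000 ≈ 16.78%


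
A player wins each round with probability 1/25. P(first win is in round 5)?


Geometric: P(X=5) = (1-p)^(k-1)×p = (24/25)^4×1/25 = 331776/9765625

P(X=5) = 331776/9765625 ≈ 3.40%


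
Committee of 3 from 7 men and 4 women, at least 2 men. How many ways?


Count by #men:
  2M,1W: C(7,2)×C(4,1)=84
  3M,0W: C(7,3)×C(4,0)=35
Total = 119

119


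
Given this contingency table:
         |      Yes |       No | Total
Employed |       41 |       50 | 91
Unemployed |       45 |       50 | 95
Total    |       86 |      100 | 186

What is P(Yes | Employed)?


P(Yes | Employed) = 41/(41+50) = 41/91

P(Yes|Employed) = 41/91 ≈ 45.05%


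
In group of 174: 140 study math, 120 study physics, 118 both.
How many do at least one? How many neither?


|A∪B| = 140+120-118 = 142
Neither = 174-142 = 32

At least one: 142; Neither: 32


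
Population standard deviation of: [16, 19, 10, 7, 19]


Mean = 71/5
  (16-71/5)²=81/25
  (19-71/5)²=576/25
  (10-71/5)²=441/25
  (7-71/5)²=1296/25
  (19-71/5)²=576/25
Σ(x-μ)² = 594/5
σ² = (594/5)/5 = 594/25

σ = √(594/25) ≈ 4.8744


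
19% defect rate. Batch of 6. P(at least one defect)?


P(all good) = (81/100)^6 = 282429536481/1000000000000
P(≥1 defect) = 717570463519/1000000000000

P = 717570463519/1000000000000 ≈ 71.76%


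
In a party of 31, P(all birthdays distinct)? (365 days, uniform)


P(all different) = Π(365-i)/365 for i=0..30
= (365/365)×(364/365)×...×(335/365)
= 0.269545

P ≈ 0.2695 ≈ 26.95%


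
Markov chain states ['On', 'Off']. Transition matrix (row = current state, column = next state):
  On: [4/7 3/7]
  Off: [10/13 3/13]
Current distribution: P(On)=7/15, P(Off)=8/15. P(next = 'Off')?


P(next=Off) = Σᵢ P(now=i)×P(i→Off)
= 7/15×3/7 + 8/15×3/13
= 1/5 + 8/65 = 21/65

P = 21/65 ≈ 0.3231


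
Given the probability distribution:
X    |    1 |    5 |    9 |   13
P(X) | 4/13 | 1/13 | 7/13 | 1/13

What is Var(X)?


E[X] = 85/13
E[X²] = 765/13
Var(X) = E[X²] - (E[X])² = 765/13 - 7225/169 = 2720/169

Var(X) = 2720/169 ≈ 16.0947


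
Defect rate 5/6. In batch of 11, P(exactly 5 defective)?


Binomial: P(X=5) = C(11,5)×p^5×(1-p)^6
= 462 × 3125/7776 × 1/46656 = 240625/60466176

P(X=5) = 240625/60466176 ≈ 0.40%


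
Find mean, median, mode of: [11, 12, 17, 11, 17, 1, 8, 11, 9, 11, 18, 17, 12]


Sorted: [1, 8, 9, 11, 11, 11, 11, 12, 12, 17, 17, 17, 18]
Mean = 155/13
Median = 11
Freq: {11: 4, 12: 2, 17: 3, 1: 1, 8: 1, 9: 1, 18: 1}
Mode: [11]

Mean=155/13, Median=11, Mode=11


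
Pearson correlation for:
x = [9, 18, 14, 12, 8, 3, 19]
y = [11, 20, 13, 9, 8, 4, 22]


n=7, Σx=83, Σy=87, Σxy=1243, Σx²=1179, Σy²=1335
r = (7×1243 - 83×87)/√((7×1179 - 83²)(7×1335 - 87²))
= 1480/√(1364×1776) = 1480/√2422464 ≈ 1480/1556.4267 ≈ 0.9509

r ≈ 0.9509


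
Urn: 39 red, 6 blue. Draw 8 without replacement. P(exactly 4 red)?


Hypergeometric: C(39,4)×C(6,4)/C(45,8)
= 82251×15/215553195 = 111/19393

P(X=4) = 111/19393 ≈ 0.57%


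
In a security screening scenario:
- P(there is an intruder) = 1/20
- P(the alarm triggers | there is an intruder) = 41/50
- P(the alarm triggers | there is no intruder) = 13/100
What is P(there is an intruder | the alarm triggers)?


Using Bayes' theorem:
P(A|B) = P(B|A)·P(A) / P(B)

P(the alarm triggers) = 41/50 × 1/20 + 13/100 × 19/20
= 41/1000 + 247/2000 = 329/2000

P(there is an intruder|the alarm triggers) = (41/1000) / (329/2000) = 82/329

P(there is an intruder|the alarm triggers) = 82/329 ≈ 24.92%
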